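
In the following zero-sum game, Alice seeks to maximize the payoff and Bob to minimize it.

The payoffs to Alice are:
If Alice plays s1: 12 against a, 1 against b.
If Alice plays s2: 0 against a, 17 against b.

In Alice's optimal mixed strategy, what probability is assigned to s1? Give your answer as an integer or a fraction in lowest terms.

17/28

Row minima are 1 and 0, so Alice's maximin is 1; column maxima are 12 and 17, so Bob's minimax is 12. These differ, so the equilibrium is in mixed strategies.
Let Alice play s1 with probability p. Bob is indifferent when 12p = p + 17(1−p), giving p = 17/28.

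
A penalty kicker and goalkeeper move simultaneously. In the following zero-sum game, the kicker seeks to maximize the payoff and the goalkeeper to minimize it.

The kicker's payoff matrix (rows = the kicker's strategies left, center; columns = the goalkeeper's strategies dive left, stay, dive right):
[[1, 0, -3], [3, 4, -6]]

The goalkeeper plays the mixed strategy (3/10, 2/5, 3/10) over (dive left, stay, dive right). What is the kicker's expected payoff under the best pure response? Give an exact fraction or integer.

left: (1)·(3/10) + (0)·(2/5) + (-3)·(3/10) = -3/5.
center: (3)·(3/10) + (4)·(2/5) + (-6)·(3/10) = 7/10.
The best pure response is center with expected payoff 7/10.

7/10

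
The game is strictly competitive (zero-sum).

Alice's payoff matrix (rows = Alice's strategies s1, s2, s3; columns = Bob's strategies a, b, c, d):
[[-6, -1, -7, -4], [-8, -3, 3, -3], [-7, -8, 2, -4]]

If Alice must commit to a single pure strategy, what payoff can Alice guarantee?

-7

The worst-case payoff for each row is s1: -7, s2: -8, s3: -8.
The best of these is -7.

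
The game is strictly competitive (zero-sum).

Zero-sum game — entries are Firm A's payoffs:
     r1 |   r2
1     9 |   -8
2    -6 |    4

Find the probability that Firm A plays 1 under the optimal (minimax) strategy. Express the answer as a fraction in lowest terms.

10/27

Row minima are -8 and -6, so Firm A's maximin is -6; column maxima are 9 and 4, so Firm B's minimax is 4. These differ, so the equilibrium is in mixed strategies.
Let Firm A play 1 with probability p. Firm B is indifferent when 9p − 6(1−p) = −8p + 4(1−p), giving p = 10/27.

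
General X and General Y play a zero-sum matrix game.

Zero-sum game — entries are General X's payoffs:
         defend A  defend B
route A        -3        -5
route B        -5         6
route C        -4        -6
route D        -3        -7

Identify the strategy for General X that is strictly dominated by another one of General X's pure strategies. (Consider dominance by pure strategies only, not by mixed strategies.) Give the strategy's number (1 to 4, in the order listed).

Compare route C with route A: -3 > -4, -5 > -6.
So route A strictly dominates route C for General X; route C is strictly dominated.

3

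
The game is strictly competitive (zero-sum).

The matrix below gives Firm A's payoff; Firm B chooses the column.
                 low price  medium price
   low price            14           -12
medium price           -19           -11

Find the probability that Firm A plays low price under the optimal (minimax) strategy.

4/17

Row minima are -12 and -19, so Firm A's maximin is -12; column maxima are 14 and -11, so Firm B's minimax is -11. These differ, so the equilibrium is in mixed strategies.
Let Firm A play low price with probability p. Firm B is indifferent when 14p − 19(1−p) = −12p − 11(1−p), giving p = 4/17.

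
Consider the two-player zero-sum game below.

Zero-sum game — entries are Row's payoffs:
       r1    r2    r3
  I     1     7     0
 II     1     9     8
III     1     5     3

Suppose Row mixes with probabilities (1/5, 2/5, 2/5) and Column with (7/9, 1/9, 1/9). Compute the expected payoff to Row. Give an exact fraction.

92/45

Against (7/9, 1/9, 1/9), each row's expected payoff is I: 14/9; II: 8/3; III: 5/3.
Taking the (1/5, 2/5, 2/5)-weighted average: (1/5)·(14/9) + (2/5)·(8/3) + (2/5)·(5/3) = 92/45.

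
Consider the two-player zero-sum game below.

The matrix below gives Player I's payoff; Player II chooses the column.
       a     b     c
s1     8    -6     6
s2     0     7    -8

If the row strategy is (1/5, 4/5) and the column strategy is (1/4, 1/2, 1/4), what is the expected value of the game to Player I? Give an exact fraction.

Against (1/4, 1/2, 1/4), each row's expected payoff is s1: 1/2; s2: 3/2.
Taking the (1/5, 4/5)-weighted average: (1/5)·(1/2) + (4/5)·(3/2) = 13/10.

13/10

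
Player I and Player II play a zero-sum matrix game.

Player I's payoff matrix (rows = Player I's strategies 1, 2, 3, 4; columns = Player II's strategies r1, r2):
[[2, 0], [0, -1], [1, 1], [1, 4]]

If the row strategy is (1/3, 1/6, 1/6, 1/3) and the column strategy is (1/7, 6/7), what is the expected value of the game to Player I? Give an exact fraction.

55/42

Against (1/7, 6/7), each row's expected payoff is 1: 2/7; 2: -6/7; 3: 1; 4: 25/7.
Taking the (1/3, 1/6, 1/6, 1/3)-weighted average: (1/3)·(2/7) + (1/6)·(-6/7) + (1/6)·(1) + (1/3)·(25/7) = 55/42.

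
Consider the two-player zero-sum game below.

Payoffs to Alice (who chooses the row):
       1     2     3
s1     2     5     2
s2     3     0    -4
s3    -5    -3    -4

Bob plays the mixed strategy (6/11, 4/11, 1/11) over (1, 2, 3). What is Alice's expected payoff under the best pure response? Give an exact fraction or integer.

s1: (2)·(6/11) + (5)·(4/11) + (2)·(1/11) = 34/11.
s2: (3)·(6/11) + (0)·(4/11) + (-4)·(1/11) = 14/11.
s3: (-5)·(6/11) + (-3)·(4/11) + (-4)·(1/11) = -46/11.
The best pure response is s1 with expected payoff 34/11.

34/11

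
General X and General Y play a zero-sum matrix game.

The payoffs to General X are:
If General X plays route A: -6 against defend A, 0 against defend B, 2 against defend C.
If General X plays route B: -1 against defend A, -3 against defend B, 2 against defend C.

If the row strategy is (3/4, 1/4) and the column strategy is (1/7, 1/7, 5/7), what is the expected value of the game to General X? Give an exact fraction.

9/14

Against (1/7, 1/7, 5/7), each row's expected payoff is route A: 4/7; route B: 6/7.
Taking the (3/4, 1/4)-weighted average: (3/4)·(4/7) + (1/4)·(6/7) = 9/14.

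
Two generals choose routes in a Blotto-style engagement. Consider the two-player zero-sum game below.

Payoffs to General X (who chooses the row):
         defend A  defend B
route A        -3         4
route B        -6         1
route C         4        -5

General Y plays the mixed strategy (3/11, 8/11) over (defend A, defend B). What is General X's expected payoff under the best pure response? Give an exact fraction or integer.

23/11

route A: (-3)·(3/11) + (4)·(8/11) = 23/11.
route B: (-6)·(3/11) + (1)·(8/11) = -10/11.
route C: (4)·(3/11) + (-5)·(8/11) = -28/11.
The best pure response is route A with expected payoff 23/11.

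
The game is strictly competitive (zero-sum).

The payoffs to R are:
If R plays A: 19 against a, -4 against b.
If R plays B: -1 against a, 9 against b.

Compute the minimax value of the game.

Row minima are -4 and -1, so R's maximin is -1; column maxima are 19 and 9, so C's minimax is 9. These differ, so the equilibrium is in mixed strategies.
Let R play A with probability p. C is indifferent when 19p − (1−p) = −4p + 9(1−p), giving p = 10/33.
Let C play a with probability q. R is indifferent when 19q − 4(1−q) = −q + 9(1−q), giving q = 13/33.
The value is 19·(13/33) + (-4)·(20/33) = 167/33.

167/33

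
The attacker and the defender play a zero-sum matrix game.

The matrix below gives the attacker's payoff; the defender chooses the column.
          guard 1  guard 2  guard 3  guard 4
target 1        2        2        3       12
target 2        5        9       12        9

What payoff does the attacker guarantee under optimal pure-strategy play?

5

Row minima: 2, 5 → the attacker's maximin is 5.
Column maxima: 5, 9, 12, 12 → the defender's minimax is 5.
They coincide at (target 2, guard 1), so the value is 5.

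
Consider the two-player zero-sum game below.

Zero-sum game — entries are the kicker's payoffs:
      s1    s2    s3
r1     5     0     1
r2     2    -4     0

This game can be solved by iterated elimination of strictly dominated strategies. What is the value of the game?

0

Row r2 is strictly dominated by row r1 (5>2, 0>-4, 1>0); eliminate r2.
Column s3 is strictly dominated by s2 for the goalkeeper (0<1); eliminate s3.
Column s1 is strictly dominated by s2 for the goalkeeper (0<5); eliminate s1.
Only (r1, s2) remains, with payoff 0.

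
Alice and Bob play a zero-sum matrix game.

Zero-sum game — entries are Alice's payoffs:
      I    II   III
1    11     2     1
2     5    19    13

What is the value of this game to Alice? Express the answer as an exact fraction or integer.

23/3

Column II is strictly dominated by III for Bob (it gives Alice more in every row).
The remaining 2×2 game on (1, 2) × (I, III) has no saddle point. Let Alice play 1 with probability p; indifference gives 11p + 5(1−p) = p + 13(1−p), so p = 4/9.
Similarly Bob's optimal q on I is 2/3, and the value is 11·(2/3) + (1)·(1/3) = 23/3.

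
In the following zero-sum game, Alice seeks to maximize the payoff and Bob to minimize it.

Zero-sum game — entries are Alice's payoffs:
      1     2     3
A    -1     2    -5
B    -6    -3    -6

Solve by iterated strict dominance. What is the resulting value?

-5

Row B is strictly dominated by row A (-1>-6, 2>-3, -5>-6); eliminate B.
Column 2 is strictly dominated by 1 for Bob (-1<2); eliminate 2.
Column 1 is strictly dominated by 3 for Bob (-5<-1); eliminate 1.
Only (A, 3) remains, with payoff -5.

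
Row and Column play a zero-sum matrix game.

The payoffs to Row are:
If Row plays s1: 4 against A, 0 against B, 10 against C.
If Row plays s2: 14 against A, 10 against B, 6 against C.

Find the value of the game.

Column A is strictly dominated by B for Column (it gives Row more in every row).
The remaining 2×2 game on (s1, s2) × (B, C) has no saddle point. Let Row play s1 with probability p; indifference gives 10(1−p) = 10p + 6(1−p), so p = 2/7.
Similarly Column's optimal q on B is 2/7, and the value is 0·(2/7) + (10)·(5/7) = 50/7.

50/7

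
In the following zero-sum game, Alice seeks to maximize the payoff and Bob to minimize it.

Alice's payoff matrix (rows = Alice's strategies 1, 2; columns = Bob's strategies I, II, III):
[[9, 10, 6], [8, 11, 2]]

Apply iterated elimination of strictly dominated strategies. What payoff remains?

6

Column I is strictly dominated by III for Bob (6<9, 2<8); eliminate I.
Column II is strictly dominated by III for Bob (6<10, 2<11); eliminate II.
Row 2 is strictly dominated by row 1 (6>2); eliminate 2.
Only (1, III) remains, with payoff 6.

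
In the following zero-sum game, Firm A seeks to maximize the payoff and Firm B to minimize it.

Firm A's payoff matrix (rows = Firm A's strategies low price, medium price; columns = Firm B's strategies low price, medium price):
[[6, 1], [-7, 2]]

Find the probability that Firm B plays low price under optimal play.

Row minima are 1 and -7, so Firm A's maximin is 1; column maxima are 6 and 2, so Firm B's minimax is 2. These differ, so the equilibrium is in mixed strategies.
Let Firm B play low price with probability q. Firm A is indifferent when 6q + (1−q) = −7q + 2(1−q), giving q = 1/14.

1/14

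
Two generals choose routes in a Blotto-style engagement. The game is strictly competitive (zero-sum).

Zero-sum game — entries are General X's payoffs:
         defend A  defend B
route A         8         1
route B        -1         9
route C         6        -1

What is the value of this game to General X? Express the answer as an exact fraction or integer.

Row route C is strictly dominated by row route A, so General X never plays it.
The remaining 2×2 game on (route A, route B) × (defend A, defend B) has no saddle point. Let General X play route A with probability p; indifference gives 8p − (1−p) = p + 9(1−p), so p = 10/17.
Similarly General Y's optimal q on defend A is 8/17, and the value is 8·(8/17) + (1)·(9/17) = 73/17.

73/17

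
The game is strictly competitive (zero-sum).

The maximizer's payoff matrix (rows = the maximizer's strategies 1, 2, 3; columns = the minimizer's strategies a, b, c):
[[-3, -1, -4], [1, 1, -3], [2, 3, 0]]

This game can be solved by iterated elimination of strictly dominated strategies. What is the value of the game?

Column a is strictly dominated by c for the minimizer (-4<-3, -3<1, 0<2); eliminate a.
Row 2 is strictly dominated by row 3 (3>1, 0>-3); eliminate 2.
Column b is strictly dominated by c for the minimizer (-4<-1, 0<3); eliminate b.
Row 1 is strictly dominated by row 3 (0>-4); eliminate 1.
Only (3, c) remains, with payoff 0.

0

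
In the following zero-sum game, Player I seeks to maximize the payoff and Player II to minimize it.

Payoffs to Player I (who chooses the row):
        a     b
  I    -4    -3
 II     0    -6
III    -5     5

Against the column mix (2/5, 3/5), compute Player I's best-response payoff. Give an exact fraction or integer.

I: (-4)·(2/5) + (-3)·(3/5) = -17/5.
II: (0)·(2/5) + (-6)·(3/5) = -18/5.
III: (-5)·(2/5) + (5)·(3/5) = 1.
The best pure response is III with expected payoff 1.

1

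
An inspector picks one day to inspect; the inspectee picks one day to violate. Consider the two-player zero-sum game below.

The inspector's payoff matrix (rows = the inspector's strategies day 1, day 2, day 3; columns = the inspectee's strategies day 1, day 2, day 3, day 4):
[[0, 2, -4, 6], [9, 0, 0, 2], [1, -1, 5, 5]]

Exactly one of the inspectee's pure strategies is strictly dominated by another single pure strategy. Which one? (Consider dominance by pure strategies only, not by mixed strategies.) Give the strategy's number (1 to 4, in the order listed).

4

The inspectee prefers columns that give the inspector less. Compare day 4 with day 2: 2 < 6, 0 < 2, -1 < 5.
So day 2 strictly dominates day 4 for the inspectee; day 4 is strictly dominated.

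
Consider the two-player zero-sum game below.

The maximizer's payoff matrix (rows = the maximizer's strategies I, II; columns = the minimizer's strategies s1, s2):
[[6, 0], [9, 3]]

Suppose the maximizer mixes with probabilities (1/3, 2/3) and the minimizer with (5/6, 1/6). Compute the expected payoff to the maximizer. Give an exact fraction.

7

Against (5/6, 1/6), each row's expected payoff is I: 5; II: 8.
Taking the (1/3, 2/3)-weighted average: (1/3)·(5) + (2/3)·(8) = 7.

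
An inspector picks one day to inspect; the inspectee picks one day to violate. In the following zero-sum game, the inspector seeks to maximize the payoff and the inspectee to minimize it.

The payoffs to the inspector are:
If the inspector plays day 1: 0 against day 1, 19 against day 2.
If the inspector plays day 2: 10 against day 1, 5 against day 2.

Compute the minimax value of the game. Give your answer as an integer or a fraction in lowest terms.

95/12

Row minima are 0 and 5, so the inspector's maximin is 5; column maxima are 10 and 19, so the inspectee's minimax is 10. These differ, so the equilibrium is in mixed strategies.
Let the inspector play day 1 with probability p. The inspectee is indifferent when 10(1−p) = 19p + 5(1−p), giving p = 5/24.
Let the inspectee play day 1 with probability q. The inspector is indifferent when 19(1−q) = 10q + 5(1−q), giving q = 7/12.
The value is 0·(7/12) + (19)·(5/12) = 95/12.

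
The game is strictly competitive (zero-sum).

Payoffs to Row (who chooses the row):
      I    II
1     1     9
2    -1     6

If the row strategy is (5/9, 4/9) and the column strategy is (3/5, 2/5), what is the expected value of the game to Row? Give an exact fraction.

47/15

Against (3/5, 2/5), each row's expected payoff is 1: 21/5; 2: 9/5.
Taking the (5/9, 4/9)-weighted average: (5/9)·(21/5) + (4/9)·(9/5) = 47/15.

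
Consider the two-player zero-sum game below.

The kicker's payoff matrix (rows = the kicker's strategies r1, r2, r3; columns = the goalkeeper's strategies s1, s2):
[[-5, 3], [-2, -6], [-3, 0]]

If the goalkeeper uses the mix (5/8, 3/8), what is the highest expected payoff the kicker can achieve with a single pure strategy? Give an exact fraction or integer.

-15/8

r1: (-5)·(5/8) + (3)·(3/8) = -2.
r2: (-2)·(5/8) + (-6)·(3/8) = -7/2.
r3: (-3)·(5/8) + (0)·(3/8) = -15/8.
The best pure response is r3 with expected payoff -15/8.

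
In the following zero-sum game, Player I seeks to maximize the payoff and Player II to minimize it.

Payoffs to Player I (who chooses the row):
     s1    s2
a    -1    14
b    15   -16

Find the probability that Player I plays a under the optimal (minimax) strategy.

Row minima are -1 and -16, so Player I's maximin is -1; column maxima are 15 and 14, so Player II's minimax is 14. These differ, so the equilibrium is in mixed strategies.
Let Player I play a with probability p. Player II is indifferent when −p + 15(1−p) = 14p − 16(1−p), giving p = 31/46.

31/46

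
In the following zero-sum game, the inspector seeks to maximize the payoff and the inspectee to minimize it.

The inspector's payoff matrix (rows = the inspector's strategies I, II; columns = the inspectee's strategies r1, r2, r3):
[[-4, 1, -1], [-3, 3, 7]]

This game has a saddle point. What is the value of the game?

-3

Row minima: -4, -3 → the inspector's maximin is -3.
Column maxima: -3, 3, 7 → the inspectee's minimax is -3.
They coincide at (II, r1), so the value is -3.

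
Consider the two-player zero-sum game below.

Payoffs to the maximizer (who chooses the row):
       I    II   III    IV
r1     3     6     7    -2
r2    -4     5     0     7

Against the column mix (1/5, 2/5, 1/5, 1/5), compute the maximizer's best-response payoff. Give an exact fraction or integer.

4

r1: (3)·(1/5) + (6)·(2/5) + (7)·(1/5) + (-2)·(1/5) = 4.
r2: (-4)·(1/5) + (5)·(2/5) + (0)·(1/5) + (7)·(1/5) = 13/5.
The best pure response is r1 with expected payoff 4.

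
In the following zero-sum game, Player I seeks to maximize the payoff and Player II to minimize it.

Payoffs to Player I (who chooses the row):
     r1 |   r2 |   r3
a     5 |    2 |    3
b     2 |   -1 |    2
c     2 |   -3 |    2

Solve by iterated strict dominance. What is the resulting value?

2

Column r3 is strictly dominated by r2 for Player II (2<3, -1<2, -3<2); eliminate r3.
Column r1 is strictly dominated by r2 for Player II (2<5, -1<2, -3<2); eliminate r1.
Row b is strictly dominated by row a (2>-1); eliminate b.
Row c is strictly dominated by row a (2>-3); eliminate c.
Only (a, r2) remains, with payoff 2.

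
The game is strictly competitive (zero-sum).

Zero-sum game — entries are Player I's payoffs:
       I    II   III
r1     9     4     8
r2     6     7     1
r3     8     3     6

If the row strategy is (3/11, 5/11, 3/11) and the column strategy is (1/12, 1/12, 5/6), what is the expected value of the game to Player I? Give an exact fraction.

607/132

Against (1/12, 1/12, 5/6), each row's expected payoff is r1: 31/4; r2: 23/12; r3: 71/12.
Taking the (3/11, 5/11, 3/11)-weighted average: (3/11)·(31/4) + (5/11)·(23/12) + (3/11)·(71/12) = 607/132.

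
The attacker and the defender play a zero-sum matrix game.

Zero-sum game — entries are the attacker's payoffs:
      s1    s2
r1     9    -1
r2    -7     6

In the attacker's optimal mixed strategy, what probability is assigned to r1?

Row minima are -1 and -7, so the attacker's maximin is -1; column maxima are 9 and 6, so the defender's minimax is 6. These differ, so the equilibrium is in mixed strategies.
Let the attacker play r1 with probability p. The defender is indifferent when 9p − 7(1−p) = −p + 6(1−p), giving p = 13/23.

13/23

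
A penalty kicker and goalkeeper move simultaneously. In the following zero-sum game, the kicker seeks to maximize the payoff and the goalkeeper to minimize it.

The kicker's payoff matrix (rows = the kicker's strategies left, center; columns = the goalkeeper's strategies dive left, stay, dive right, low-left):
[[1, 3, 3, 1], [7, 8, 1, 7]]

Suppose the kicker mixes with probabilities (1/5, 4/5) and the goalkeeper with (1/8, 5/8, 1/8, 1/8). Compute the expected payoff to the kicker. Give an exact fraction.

Against (1/8, 5/8, 1/8, 1/8), each row's expected payoff is left: 5/2; center: 55/8.
Taking the (1/5, 4/5)-weighted average: (1/5)·(5/2) + (4/5)·(55/8) = 6.

6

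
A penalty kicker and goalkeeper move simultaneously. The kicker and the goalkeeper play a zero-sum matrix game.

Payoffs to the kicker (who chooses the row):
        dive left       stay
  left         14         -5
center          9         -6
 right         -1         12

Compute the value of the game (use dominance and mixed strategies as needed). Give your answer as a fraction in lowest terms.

Row center is strictly dominated by row left, so the kicker never plays it.
The remaining 2×2 game on (left, right) × (dive left, stay) has no saddle point. Let the kicker play left with probability p; indifference gives 14p − (1−p) = −5p + 12(1−p), so p = 13/32.
Similarly the goalkeeper's optimal q on dive left is 17/32, and the value is 14·(17/32) + (-5)·(15/32) = 163/32.

163/32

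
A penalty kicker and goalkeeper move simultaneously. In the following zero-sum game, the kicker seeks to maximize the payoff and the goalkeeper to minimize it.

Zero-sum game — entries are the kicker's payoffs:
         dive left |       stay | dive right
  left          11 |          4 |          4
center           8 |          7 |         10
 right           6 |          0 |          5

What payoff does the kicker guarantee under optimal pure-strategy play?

7

Row minima: 4, 7, 0 → the kicker's maximin is 7.
Column maxima: 11, 7, 10 → the goalkeeper's minimax is 7.
They coincide at (center, stay), so the value is 7.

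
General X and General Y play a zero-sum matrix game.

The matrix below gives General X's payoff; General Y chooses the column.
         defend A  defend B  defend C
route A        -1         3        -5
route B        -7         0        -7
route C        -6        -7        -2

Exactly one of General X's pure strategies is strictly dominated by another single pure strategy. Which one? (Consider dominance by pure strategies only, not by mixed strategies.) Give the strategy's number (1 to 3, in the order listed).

Compare route B with route A: -1 > -7, 3 > 0, -5 > -7.
So route A strictly dominates route B for General X; route B is strictly dominated.

2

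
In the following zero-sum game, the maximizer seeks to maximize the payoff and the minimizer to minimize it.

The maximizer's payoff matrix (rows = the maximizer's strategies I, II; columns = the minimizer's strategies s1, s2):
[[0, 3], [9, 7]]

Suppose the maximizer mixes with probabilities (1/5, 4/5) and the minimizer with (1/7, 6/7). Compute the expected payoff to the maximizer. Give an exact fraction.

Against (1/7, 6/7), each row's expected payoff is I: 18/7; II: 51/7.
Taking the (1/5, 4/5)-weighted average: (1/5)·(18/7) + (4/5)·(51/7) = 222/35.

222/35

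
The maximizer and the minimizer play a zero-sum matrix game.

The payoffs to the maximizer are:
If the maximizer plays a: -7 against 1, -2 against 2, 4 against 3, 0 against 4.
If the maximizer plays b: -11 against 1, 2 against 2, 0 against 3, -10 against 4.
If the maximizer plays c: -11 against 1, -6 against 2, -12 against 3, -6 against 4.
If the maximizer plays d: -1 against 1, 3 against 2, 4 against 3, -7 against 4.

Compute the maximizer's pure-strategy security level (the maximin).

-7

The worst-case payoff for each row is a: -7, b: -11, c: -12, d: -7.
The best of these is -7.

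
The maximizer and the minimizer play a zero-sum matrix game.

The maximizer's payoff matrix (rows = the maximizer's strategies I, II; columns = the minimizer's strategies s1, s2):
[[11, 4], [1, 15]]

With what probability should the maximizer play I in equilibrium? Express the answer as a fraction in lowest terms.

Row minima are 4 and 1, so the maximizer's maximin is 4; column maxima are 11 and 15, so the minimizer's minimax is 11. These differ, so the equilibrium is in mixed strategies.
Let the maximizer play I with probability p. The minimizer is indifferent when 11p + (1−p) = 4p + 15(1−p), giving p = 2/3.

2/3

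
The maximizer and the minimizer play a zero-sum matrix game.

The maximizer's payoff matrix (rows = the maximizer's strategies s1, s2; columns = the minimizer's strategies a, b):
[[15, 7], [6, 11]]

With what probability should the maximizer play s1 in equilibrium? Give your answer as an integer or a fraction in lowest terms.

Row minima are 7 and 6, so the maximizer's maximin is 7; column maxima are 15 and 11, so the minimizer's minimax is 11. These differ, so the equilibrium is in mixed strategies.
Let the maximizer play s1 with probability p. The minimizer is indifferent when 15p + 6(1−p) = 7p + 11(1−p), giving p = 5/13.

5/13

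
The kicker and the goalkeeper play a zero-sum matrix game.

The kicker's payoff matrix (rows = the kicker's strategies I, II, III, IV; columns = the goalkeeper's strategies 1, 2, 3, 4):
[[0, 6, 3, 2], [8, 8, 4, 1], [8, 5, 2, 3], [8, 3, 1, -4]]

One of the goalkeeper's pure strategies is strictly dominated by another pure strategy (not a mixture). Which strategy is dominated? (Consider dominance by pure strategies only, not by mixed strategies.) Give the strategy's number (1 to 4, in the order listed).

2

The goalkeeper prefers columns that give the kicker less. Compare 2 with 3: 3 < 6, 4 < 8, 2 < 5, 1 < 3.
So 3 strictly dominates 2 for the goalkeeper; 2 is strictly dominated.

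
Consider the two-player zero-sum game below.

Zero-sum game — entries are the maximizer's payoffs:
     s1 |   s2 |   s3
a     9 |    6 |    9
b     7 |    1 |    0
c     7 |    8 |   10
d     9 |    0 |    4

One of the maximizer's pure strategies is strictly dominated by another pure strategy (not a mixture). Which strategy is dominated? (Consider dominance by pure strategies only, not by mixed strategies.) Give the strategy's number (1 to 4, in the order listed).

2

Compare b with a: 9 > 7, 6 > 1, 9 > 0.
So a strictly dominates b for the maximizer; b is strictly dominated.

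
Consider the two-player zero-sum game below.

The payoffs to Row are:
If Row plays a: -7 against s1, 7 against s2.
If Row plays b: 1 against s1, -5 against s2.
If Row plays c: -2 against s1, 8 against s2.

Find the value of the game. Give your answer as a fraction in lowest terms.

-1/8

Row a is strictly dominated by row c, so Row never plays it.
The remaining 2×2 game on (b, c) × (s1, s2) has no saddle point. Let Row play b with probability p; indifference gives p − 2(1−p) = −5p + 8(1−p), so p = 5/8.
Similarly Column's optimal q on s1 is 13/16, and the value is 1·(13/16) + (-5)·(3/16) = -1/8.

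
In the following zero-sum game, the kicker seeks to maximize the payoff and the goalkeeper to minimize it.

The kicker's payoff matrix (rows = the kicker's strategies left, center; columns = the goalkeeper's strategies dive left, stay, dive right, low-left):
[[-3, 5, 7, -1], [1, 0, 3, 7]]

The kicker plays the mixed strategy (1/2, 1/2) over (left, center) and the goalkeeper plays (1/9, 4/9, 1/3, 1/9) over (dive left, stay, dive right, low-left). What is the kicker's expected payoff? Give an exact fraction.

3

Against (1/9, 4/9, 1/3, 1/9), each row's expected payoff is left: 37/9; center: 17/9.
Taking the (1/2, 1/2)-weighted average: (1/2)·(37/9) + (1/2)·(17/9) = 3.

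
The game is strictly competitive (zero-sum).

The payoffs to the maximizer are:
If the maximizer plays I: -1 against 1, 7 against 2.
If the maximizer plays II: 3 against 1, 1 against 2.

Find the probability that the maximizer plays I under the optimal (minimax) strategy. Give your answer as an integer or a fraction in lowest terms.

1/5

Row minima are -1 and 1, so the maximizer's maximin is 1; column maxima are 3 and 7, so the minimizer's minimax is 3. These differ, so the equilibrium is in mixed strategies.
Let the maximizer play I with probability p. The minimizer is indifferent when −p + 3(1−p) = 7p + (1−p), giving p = 1/5.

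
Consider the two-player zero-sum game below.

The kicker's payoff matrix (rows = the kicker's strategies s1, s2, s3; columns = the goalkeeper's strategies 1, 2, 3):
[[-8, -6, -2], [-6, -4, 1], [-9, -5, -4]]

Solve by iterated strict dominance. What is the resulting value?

-6

Column 2 is strictly dominated by 1 for the goalkeeper (-8<-6, -6<-4, -9<-5); eliminate 2.
Row s3 is strictly dominated by row s1 (-8>-9, -2>-4); eliminate s3.
Row s1 is strictly dominated by row s2 (-6>-8, 1>-2); eliminate s1.
Column 3 is strictly dominated by 1 for the goalkeeper (-6<1); eliminate 3.
Only (s2, 1) remains, with payoff -6.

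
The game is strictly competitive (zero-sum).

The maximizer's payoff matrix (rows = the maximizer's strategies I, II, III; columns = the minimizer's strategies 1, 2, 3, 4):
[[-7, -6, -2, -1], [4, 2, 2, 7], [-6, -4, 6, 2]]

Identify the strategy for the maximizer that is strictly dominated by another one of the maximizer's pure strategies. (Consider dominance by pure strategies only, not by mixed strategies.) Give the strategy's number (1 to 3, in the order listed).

Compare I with II: 4 > -7, 2 > -6, 2 > -2, 7 > -1.
So II strictly dominates I for the maximizer; I is strictly dominated.

1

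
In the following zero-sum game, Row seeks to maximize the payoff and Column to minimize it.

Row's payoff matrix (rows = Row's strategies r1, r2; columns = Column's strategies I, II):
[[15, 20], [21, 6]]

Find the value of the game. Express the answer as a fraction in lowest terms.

33/2

Row minima are 15 and 6, so Row's maximin is 15; column maxima are 21 and 20, so Column's minimax is 20. These differ, so the equilibrium is in mixed strategies.
Let Row play r1 with probability p. Column is indifferent when 15p + 21(1−p) = 20p + 6(1−p), giving p = 3/4.
Let Column play I with probability q. Row is indifferent when 15q + 20(1−q) = 21q + 6(1−q), giving q = 7/10.
The value is 15·(7/10) + (20)·(3/10) = 33/2.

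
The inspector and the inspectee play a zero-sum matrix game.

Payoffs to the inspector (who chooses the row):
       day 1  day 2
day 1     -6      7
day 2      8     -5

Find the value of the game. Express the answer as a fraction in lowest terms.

1

Row minima are -6 and -5, so the inspector's maximin is -5; column maxima are 8 and 7, so the inspectee's minimax is 7. These differ, so the equilibrium is in mixed strategies.
Let the inspector play day 1 with probability p. The inspectee is indifferent when −6p + 8(1−p) = 7p − 5(1−p), giving p = 1/2.
Let the inspectee play day 1 with probability q. The inspector is indifferent when −6q + 7(1−q) = 8q − 5(1−q), giving q = 6/13.
The value is -6·(6/13) + (7)·(7/13) = 1.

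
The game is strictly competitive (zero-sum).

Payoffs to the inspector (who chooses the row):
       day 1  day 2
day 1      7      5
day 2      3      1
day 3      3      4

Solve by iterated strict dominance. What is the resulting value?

5

Row day 2 is strictly dominated by row day 1 (7>3, 5>1); eliminate day 2.
Row day 3 is strictly dominated by row day 1 (7>3, 5>4); eliminate day 3.
Column day 1 is strictly dominated by day 2 for the inspectee (5<7); eliminate day 1.
Only (day 1, day 2) remains, with payoff 5.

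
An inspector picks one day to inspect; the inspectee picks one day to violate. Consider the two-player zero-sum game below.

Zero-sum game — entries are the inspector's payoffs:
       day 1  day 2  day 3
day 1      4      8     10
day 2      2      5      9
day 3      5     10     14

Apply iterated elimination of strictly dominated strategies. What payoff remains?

Column day 2 is strictly dominated by day 1 for the inspectee (4<8, 2<5, 5<10); eliminate day 2.
Column day 3 is strictly dominated by day 1 for the inspectee (4<10, 2<9, 5<14); eliminate day 3.
Row day 2 is strictly dominated by row day 1 (4>2); eliminate day 2.
Row day 1 is strictly dominated by row day 3 (5>4); eliminate day 1.
Only (day 3, day 1) remains, with payoff 5.

5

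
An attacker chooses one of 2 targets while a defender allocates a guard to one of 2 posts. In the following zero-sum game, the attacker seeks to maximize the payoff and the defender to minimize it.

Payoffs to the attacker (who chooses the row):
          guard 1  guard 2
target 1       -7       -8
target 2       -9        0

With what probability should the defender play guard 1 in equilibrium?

Row minima are -8 and -9, so the attacker's maximin is -8; column maxima are -7 and 0, so the defender's minimax is -7. These differ, so the equilibrium is in mixed strategies.
Let the defender play guard 1 with probability q. The attacker is indifferent when −7q − 8(1−q) = −9q, giving q = 4/5.

4/5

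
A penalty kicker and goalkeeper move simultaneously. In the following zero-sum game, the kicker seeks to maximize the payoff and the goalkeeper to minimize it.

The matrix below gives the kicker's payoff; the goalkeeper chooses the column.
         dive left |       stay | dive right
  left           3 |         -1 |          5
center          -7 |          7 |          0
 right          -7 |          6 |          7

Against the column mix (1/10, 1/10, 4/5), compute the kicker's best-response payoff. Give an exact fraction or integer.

left: (3)·(1/10) + (-1)·(1/10) + (5)·(4/5) = 21/5.
center: (-7)·(1/10) + (7)·(1/10) + (0)·(4/5) = 0.
right: (-7)·(1/10) + (6)·(1/10) + (7)·(4/5) = 11/2.
The best pure response is right with expected payoff 11/2.

11/2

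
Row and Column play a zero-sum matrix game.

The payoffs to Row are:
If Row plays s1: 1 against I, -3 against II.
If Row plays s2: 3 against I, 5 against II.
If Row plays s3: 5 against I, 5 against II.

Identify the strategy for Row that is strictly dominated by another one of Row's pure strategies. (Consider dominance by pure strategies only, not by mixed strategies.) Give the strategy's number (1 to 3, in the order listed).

Compare s1 with s2: 3 > 1, 5 > -3.
So s2 strictly dominates s1 for Row; s1 is strictly dominated.

1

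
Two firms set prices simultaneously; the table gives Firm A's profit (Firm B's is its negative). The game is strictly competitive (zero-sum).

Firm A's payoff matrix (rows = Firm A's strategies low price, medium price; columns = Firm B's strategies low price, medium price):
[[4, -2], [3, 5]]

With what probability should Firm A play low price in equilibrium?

1/4

Row minima are -2 and 3, so Firm A's maximin is 3; column maxima are 4 and 5, so Firm B's minimax is 4. These differ, so the equilibrium is in mixed strategies.
Let Firm A play low price with probability p. Firm B is indifferent when 4p + 3(1−p) = −2p + 5(1−p), giving p = 1/4.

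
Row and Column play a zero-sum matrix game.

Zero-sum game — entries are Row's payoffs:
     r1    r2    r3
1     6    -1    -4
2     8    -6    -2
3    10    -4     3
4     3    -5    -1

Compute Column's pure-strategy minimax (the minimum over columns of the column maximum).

The worst case (largest entry) in each column is r1: 10, r2: -1, r3: 3.
The best (smallest) of these is -1.

-1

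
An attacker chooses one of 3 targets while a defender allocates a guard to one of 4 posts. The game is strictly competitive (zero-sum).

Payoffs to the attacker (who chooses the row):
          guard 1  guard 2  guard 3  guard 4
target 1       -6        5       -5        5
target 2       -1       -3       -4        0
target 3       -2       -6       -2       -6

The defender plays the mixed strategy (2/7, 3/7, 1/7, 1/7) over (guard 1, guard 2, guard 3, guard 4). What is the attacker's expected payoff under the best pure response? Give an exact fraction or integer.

target 1: (-6)·(2/7) + (5)·(3/7) + (-5)·(1/7) + (5)·(1/7) = 3/7.
target 2: (-1)·(2/7) + (-3)·(3/7) + (-4)·(1/7) + (0)·(1/7) = -15/7.
target 3: (-2)·(2/7) + (-6)·(3/7) + (-2)·(1/7) + (-6)·(1/7) = -30/7.
The best pure response is target 1 with expected payoff 3/7.

3/7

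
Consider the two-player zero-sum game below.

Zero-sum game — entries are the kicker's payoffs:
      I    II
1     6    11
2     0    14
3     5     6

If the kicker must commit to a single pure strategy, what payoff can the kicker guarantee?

The worst-case payoff for each row is 1: 6, 2: 0, 3: 5.
The best of these is 6.

6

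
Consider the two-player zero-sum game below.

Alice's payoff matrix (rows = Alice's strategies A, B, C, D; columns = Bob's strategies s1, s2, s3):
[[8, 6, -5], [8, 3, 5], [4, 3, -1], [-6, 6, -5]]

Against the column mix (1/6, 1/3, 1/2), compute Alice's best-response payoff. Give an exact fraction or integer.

A: (8)·(1/6) + (6)·(1/3) + (-5)·(1/2) = 5/6.
B: (8)·(1/6) + (3)·(1/3) + (5)·(1/2) = 29/6.
C: (4)·(1/6) + (3)·(1/3) + (-1)·(1/2) = 7/6.
D: (-6)·(1/6) + (6)·(1/3) + (-5)·(1/2) = -3/2.
The best pure response is B with expected payoff 29/6.

29/6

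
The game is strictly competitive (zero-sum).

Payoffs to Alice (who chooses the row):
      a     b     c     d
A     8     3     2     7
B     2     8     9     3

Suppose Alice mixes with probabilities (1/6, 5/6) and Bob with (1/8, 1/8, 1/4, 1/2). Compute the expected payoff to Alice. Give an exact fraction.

Against (1/8, 1/8, 1/4, 1/2), each row's expected payoff is A: 43/8; B: 5.
Taking the (1/6, 5/6)-weighted average: (1/6)·(43/8) + (5/6)·(5) = 81/16.

81/16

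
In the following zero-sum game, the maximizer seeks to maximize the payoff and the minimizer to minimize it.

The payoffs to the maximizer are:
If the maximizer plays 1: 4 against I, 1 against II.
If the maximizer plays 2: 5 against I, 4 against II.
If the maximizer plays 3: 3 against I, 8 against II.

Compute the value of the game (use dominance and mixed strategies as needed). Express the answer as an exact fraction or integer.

14/3

Row 1 is strictly dominated by row 2, so the maximizer never plays it.
The remaining 2×2 game on (2, 3) × (I, II) has no saddle point. Let the maximizer play 2 with probability p; indifference gives 5p + 3(1−p) = 4p + 8(1−p), so p = 5/6.
Similarly the minimizer's optimal q on I is 2/3, and the value is 5·(2/3) + (4)·(1/3) = 14/3.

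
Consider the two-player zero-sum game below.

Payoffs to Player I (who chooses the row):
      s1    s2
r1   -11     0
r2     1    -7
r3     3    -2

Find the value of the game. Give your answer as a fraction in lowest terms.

-11/8

Row r2 is strictly dominated by row r3, so Player I never plays it.
The remaining 2×2 game on (r1, r3) × (s1, s2) has no saddle point. Let Player I play r1 with probability p; indifference gives −11p + 3(1−p) = −2(1−p), so p = 5/16.
Similarly Player II's optimal q on s1 is 1/8, and the value is -11·(1/8) + (0)·(7/8) = -11/8.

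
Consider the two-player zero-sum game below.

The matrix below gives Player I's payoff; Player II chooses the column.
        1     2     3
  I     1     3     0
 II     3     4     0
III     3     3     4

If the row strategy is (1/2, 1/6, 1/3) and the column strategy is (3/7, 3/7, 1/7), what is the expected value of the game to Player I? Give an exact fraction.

Against (3/7, 3/7, 1/7), each row's expected payoff is I: 12/7; II: 3; III: 22/7.
Taking the (1/2, 1/6, 1/3)-weighted average: (1/2)·(12/7) + (1/6)·(3) + (1/3)·(22/7) = 101/42.

101/42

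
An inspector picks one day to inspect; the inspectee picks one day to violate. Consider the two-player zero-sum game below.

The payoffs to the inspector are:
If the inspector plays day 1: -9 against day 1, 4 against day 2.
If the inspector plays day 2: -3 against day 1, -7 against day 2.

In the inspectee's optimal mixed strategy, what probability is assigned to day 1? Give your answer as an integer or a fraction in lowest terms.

11/17

Row minima are -9 and -7, so the inspector's maximin is -7; column maxima are -3 and 4, so the inspectee's minimax is -3. These differ, so the equilibrium is in mixed strategies.
Let the inspectee play day 1 with probability q. The inspector is indifferent when −9q + 4(1−q) = −3q − 7(1−q), giving q = 11/17.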